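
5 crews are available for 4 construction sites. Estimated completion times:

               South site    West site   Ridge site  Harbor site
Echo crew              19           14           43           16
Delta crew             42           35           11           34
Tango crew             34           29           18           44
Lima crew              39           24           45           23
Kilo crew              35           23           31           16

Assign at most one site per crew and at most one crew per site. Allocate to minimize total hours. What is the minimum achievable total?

Min total: 70 hours

Optimal: Echo crew→South site (19 hours), Lima crew→West site (24 hours), Delta crew→Ridge site (11 hours), Kilo crew→Harbor site (16 hours) — total 19+24+11+16 = 70 hours.
Min-entry greedy (repeatedly take the single cheapest remaining cell) gives 75 hours, worse by 5.
Next-best assignment: Echo crew→South site, Tango crew→West site, Delta crew→Ridge site, Kilo crew→Harbor site = 75 hours.
Swapping Delta crew↔Lima crew (Delta crew→West site 35 hours, Lima crew→Ridge site 45 hours) adds 45.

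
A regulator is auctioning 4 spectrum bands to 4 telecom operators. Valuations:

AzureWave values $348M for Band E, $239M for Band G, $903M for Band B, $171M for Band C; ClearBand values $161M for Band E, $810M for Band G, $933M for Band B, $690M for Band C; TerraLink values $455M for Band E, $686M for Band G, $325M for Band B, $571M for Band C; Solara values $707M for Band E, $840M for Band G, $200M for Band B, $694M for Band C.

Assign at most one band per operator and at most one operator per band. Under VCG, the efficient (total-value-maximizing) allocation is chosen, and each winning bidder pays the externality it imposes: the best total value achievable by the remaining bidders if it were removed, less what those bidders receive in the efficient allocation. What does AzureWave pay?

AzureWave pays $256M.

Efficient allocation: AzureWave→Band B ($903M), ClearBand→Band G ($810M), TerraLink→Band C ($571M), Solara→Band E ($707M); total welfare W = $2991M.
AzureWave receives Band B at value $903M, so the others get W − 903 = $2088M.
Without AzureWave: best allocation of the remaining 3 bidders over all 4 bands is ClearBand→Band B ($933M), TerraLink→Band C ($571M), Solara→Band G ($840M), total $2344M.
VCG payment = (others' best without AzureWave) − (others' welfare with AzureWave) = 2344 − 2088 = $256M.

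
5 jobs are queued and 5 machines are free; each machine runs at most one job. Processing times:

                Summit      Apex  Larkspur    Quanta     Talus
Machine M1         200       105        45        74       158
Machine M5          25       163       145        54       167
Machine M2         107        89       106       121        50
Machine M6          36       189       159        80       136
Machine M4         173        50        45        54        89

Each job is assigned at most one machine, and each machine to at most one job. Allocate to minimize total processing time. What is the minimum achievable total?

Minimum total: 235 min

Optimal: Summit→Machine M6 (36 min), Apex→Machine M4 (50 min), Larkspur→Machine M1 (45 min), Quanta→Machine M5 (54 min), Talus→Machine M2 (50 min) — total 36+50+45+54+50 = 235 min.
Column-greedy (each machine in turn goes to its cheapest remaining job) gives 250 min, worse by 15.
Next-best assignment: Summit→Machine M5, Apex→Machine M4, Larkspur→Machine M1, Quanta→Machine M6, Talus→Machine M2 = 250 min.
Every other assignment is strictly worse.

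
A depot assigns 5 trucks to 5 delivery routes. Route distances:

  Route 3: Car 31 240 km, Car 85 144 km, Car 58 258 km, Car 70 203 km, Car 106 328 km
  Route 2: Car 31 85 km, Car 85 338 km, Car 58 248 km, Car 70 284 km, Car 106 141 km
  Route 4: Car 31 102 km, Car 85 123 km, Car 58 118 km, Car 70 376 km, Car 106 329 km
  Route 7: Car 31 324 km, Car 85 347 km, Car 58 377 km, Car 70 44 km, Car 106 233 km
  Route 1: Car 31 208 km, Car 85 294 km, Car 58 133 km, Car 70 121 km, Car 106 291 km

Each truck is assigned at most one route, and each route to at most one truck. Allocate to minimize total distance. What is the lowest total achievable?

Min total: 564 km

This is a one-to-one assignment (minimum-cost bipartite matching).
Optimal: Car 31→Route 4 (102 km), Car 85→Route 3 (144 km), Car 58→Route 1 (133 km), Car 70→Route 7 (44 km), Car 106→Route 2 (141 km) — total 102+144+133+44+141 = 564 km.
Column-greedy (each route in turn goes to its cheapest remaining truck) gives 682 km, worse by 118.
Next-best assignment: Car 31→Route 1, Car 85→Route 3, Car 58→Route 4, Car 70→Route 7, Car 106→Route 2 = 655 km.
Every other assignment is strictly worse.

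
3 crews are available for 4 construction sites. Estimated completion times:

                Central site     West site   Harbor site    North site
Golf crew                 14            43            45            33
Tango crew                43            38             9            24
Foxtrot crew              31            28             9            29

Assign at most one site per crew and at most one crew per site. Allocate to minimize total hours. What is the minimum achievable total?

Min total: 47 hours

Treat this as an assignment problem: match each crew to one site.
Optimal: Golf crew→Central site (14 hours), Tango crew→North site (24 hours), Foxtrot crew→Harbor site (9 hours) — total 14+24+9 = 47 hours.
Min-entry greedy (repeatedly take the single cheapest remaining cell) gives 51 hours, worse by 4.
Next-best assignment: Golf crew→Central site, Tango crew→Harbor site, Foxtrot crew→West site = 51 hours.
Swapping Foxtrot crew↔Tango crew (Foxtrot crew→North site 29 hours, Tango crew→Harbor site 9 hours) adds 5.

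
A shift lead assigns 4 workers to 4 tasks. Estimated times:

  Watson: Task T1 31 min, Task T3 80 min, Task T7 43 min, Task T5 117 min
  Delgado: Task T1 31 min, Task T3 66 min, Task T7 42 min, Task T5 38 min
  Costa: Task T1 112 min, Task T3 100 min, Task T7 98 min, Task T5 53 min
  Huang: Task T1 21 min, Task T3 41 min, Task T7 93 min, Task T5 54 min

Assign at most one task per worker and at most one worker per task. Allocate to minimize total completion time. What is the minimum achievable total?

Optimal: Watson→Task T1 (31 min), Delgado→Task T7 (42 min), Costa→Task T5 (53 min), Huang→Task T3 (41 min) — total 31+42+53+41 = 167 min.
Swapping Huang↔Delgado (Huang→Task T7 93 min, Delgado→Task T3 66 min) adds 76.
No other one-to-one assignment undercuts 167 min.

Min total: 167 min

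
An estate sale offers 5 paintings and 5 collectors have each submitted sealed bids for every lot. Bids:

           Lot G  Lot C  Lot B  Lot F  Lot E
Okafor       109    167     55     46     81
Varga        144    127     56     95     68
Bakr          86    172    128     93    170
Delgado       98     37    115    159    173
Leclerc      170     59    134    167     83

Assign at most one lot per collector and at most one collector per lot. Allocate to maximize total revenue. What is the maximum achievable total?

Optimal: Okafor→Lot C ($167), Varga→Lot G ($144), Bakr→Lot B ($128), Delgado→Lot E ($173), Leclerc→Lot F ($167) — total 167+144+128+173+167 = $779.
Row-greedy (each collector in turn takes its best remaining lot) gives $774, worse by 5.
Next-best assignment: Okafor→Lot C, Varga→Lot G, Bakr→Lot E, Delgado→Lot F, Leclerc→Lot B = $774.

Maximum total: $779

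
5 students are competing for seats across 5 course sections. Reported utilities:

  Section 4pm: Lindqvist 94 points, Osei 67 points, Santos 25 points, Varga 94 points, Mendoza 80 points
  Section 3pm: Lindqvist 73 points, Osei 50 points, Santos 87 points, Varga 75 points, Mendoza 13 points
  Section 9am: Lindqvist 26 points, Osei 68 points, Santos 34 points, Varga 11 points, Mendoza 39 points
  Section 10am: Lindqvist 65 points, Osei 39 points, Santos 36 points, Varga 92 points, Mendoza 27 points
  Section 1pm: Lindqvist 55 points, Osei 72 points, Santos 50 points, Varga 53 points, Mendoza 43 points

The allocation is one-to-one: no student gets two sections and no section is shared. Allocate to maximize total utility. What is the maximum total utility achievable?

Optimal: Lindqvist→Section 4pm (94 points), Osei→Section 9am (68 points), Santos→Section 3pm (87 points), Varga→Section 10am (92 points), Mendoza→Section 1pm (43 points) — total 94+68+87+92+43 = 384 points.

Max total: 384 points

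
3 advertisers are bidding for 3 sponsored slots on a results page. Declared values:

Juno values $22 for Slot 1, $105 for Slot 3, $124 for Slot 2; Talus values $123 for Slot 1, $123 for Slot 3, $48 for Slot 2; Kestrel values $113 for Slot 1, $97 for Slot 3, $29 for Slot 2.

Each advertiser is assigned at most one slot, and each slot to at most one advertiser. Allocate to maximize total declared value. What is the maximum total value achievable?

Optimal: Juno→Slot 2 ($124), Talus→Slot 3 ($123), Kestrel→Slot 1 ($113) — total 124+123+113 = $360.
Column-greedy (each slot in turn goes to its best remaining advertiser) gives $257, worse by 103.
No other one-to-one assignment exceeds $360.

Max total: $360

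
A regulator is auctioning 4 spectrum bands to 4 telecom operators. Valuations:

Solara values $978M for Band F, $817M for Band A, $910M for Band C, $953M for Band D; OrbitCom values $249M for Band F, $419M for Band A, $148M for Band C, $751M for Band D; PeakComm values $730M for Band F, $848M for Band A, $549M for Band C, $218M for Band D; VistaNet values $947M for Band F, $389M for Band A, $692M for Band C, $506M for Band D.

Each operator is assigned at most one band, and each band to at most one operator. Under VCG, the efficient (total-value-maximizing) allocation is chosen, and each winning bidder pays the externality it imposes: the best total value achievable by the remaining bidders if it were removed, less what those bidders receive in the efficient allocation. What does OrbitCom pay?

Efficient allocation: Solara→Band C ($910M), OrbitCom→Band D ($751M), PeakComm→Band A ($848M), VistaNet→Band F ($947M); total welfare W = $3456M.
OrbitCom receives Band D at value $751M, so the others get W − 751 = $2705M.
Without OrbitCom: best allocation of the remaining 3 bidders over all 4 bands is Solara→Band D ($953M), PeakComm→Band A ($848M), VistaNet→Band F ($947M), total $2748M.
VCG payment = (others' best without OrbitCom) − (others' welfare with OrbitCom) = 2748 − 2705 = $43M.

OrbitCom pays $43M.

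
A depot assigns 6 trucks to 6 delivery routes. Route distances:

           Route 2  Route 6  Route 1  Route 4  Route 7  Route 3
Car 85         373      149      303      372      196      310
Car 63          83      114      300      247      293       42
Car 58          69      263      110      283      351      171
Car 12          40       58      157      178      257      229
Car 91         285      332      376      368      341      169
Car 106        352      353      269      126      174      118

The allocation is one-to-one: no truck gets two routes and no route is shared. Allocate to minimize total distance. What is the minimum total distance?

This is a one-to-one assignment (minimum-cost bipartite matching).
Optimal: Car 85→Route 7 (196 km), Car 63→Route 2 (83 km), Car 58→Route 1 (110 km), Car 12→Route 6 (58 km), Car 91→Route 3 (169 km), Car 106→Route 4 (126 km) — total 196+83+110+58+169+126 = 742 km.
Column-greedy (each route in turn goes to its cheapest remaining truck) gives 755 km, worse by 13.
No other one-to-one assignment undercuts 742 km.

Min total: 742 km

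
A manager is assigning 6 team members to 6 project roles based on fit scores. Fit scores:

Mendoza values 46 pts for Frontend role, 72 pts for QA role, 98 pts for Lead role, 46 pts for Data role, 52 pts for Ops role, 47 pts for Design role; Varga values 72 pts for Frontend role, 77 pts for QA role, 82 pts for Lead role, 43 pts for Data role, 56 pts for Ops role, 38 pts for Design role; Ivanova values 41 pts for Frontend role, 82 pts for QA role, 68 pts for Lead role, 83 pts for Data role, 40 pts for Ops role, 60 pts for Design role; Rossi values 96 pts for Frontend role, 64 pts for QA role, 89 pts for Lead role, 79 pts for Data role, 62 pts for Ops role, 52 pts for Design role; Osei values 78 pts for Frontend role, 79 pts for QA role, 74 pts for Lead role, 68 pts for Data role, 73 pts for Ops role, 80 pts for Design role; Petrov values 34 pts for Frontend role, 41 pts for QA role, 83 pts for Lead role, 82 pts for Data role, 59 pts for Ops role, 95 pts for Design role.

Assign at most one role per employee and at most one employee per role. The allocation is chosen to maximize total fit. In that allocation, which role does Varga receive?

Optimal: Mendoza→Lead role (98 pts), Varga→QA role (77 pts), Ivanova→Data role (83 pts), Rossi→Frontend role (96 pts), Osei→Ops role (73 pts), Petrov→Design role (95 pts) — total 98+77+83+96+73+95 = 522 pts.
Row-greedy (each employee in turn takes its best remaining role) gives 493 pts, worse by 29.
Varga's own top role is Lead role (82 pts), but forcing Varga→Lead role and reassigning the rest optimally gives only 501 pts — worse by 21.

Varga receives QA role.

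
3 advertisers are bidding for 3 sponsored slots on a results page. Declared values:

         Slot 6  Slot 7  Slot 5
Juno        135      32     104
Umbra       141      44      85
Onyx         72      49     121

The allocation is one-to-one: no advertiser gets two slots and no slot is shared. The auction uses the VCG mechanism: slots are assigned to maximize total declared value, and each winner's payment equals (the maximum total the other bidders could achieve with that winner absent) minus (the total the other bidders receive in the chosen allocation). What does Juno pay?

Efficient allocation: Juno→Slot 6 ($135), Umbra→Slot 7 ($44), Onyx→Slot 5 ($121); total welfare W = $300.
Juno receives Slot 6 at value $135, so the others get W − 135 = $165.
Without Juno: best allocation of the remaining 2 bidders over all 3 slots is Umbra→Slot 6 ($141), Onyx→Slot 5 ($121), total $262.
VCG payment = (others' best without Juno) − (others' welfare with Juno) = 262 − 165 = $97.

Juno pays $97.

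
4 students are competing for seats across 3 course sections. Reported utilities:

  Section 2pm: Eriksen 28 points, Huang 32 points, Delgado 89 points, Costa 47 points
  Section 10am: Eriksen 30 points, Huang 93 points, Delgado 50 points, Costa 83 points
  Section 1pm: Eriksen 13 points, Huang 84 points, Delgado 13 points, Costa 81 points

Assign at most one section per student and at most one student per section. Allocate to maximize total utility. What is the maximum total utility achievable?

Optimal: Delgado→Section 2pm (89 points), Huang→Section 10am (93 points), Costa→Section 1pm (81 points) — total 89+93+81 = 263 points.
Row-greedy (each student in turn takes its best remaining section) gives 203 points, worse by 60.
Next-best assignment: Delgado→Section 2pm, Costa→Section 10am, Huang→Section 1pm = 256 points.
Swapping Huang↔Delgado (Huang→Section 2pm 32 points, Delgado→Section 10am 50 points) loses 100.

Maximum total: 263 points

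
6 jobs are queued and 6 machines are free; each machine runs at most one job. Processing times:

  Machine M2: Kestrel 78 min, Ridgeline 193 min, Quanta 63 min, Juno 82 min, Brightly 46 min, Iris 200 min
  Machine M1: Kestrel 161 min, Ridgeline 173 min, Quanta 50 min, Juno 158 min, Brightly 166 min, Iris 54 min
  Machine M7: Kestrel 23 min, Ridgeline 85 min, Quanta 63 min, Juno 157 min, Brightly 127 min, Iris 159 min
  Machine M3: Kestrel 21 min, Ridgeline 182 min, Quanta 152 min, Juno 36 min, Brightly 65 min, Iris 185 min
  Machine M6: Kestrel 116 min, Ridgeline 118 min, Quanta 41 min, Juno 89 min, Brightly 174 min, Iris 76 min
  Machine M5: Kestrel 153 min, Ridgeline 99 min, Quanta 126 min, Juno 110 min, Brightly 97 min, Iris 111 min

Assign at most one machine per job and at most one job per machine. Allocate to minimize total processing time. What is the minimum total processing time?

Optimal: Kestrel→Machine M7 (23 min), Ridgeline→Machine M5 (99 min), Quanta→Machine M6 (41 min), Juno→Machine M3 (36 min), Brightly→Machine M2 (46 min), Iris→Machine M1 (54 min) — total 23+99+41+36+46+54 = 299 min.
Column-greedy (each machine in turn goes to its cheapest remaining job) gives 330 min, worse by 31.
Next-best assignment: Kestrel→Machine M7, Ridgeline→Machine M5, Quanta→Machine M1, Juno→Machine M3, Brightly→Machine M2, Iris→Machine M6 = 330 min.

Min total: 299 min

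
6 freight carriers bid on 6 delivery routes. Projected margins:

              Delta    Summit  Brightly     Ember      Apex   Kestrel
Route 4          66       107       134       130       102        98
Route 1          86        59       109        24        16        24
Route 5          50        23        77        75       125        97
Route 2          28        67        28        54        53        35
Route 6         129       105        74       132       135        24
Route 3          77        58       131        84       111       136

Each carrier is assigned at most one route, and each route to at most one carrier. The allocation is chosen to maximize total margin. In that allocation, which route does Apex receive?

Optimal: Delta→Route 6 ($129k), Summit→Route 2 ($67k), Brightly→Route 1 ($109k), Ember→Route 4 ($130k), Apex→Route 5 ($125k), Kestrel→Route 3 ($136k) — total 129+67+109+130+125+136 = $696k.
Column-greedy (each route in turn goes to its best remaining carrier) gives $680k, worse by 16.
Swapping Ember↔Summit (Ember→Route 2 $54k, Summit→Route 4 $107k) loses 36.
No other one-to-one assignment exceeds $696k.
Apex's own top route is Route 6 ($135k), but forcing Apex→Route 6 and reassigning the rest optimally gives only $646k — worse by 50.

Apex receives Route 5.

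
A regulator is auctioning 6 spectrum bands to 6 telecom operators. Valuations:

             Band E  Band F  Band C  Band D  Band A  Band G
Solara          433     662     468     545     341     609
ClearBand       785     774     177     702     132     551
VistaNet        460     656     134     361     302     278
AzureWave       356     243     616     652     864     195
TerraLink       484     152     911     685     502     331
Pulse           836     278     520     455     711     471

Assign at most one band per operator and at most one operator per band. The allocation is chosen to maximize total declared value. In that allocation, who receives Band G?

This is a one-to-one assignment (maximum-weight bipartite matching).
Optimal: Solara→Band G ($609M), ClearBand→Band D ($702M), VistaNet→Band F ($656M), AzureWave→Band A ($864M), TerraLink→Band C ($911M), Pulse→Band E ($836M) — total 609+702+656+864+911+836 = $4578M.
Max-entry greedy (repeatedly take the single best remaining cell) gives $4355M, worse by 223.
Next-best assignment: Solara→Band D, ClearBand→Band G, VistaNet→Band F, AzureWave→Band A, TerraLink→Band C, Pulse→Band E = $4363M.
Swapping TerraLink↔Pulse (TerraLink→Band E $484M, Pulse→Band C $520M) loses 743.
Checked against all permutations: $4578M is optimal.
Solara's own top band is Band F ($662M), but forcing Solara→Band F and reassigning the rest optimally gives only $4253M — worse by 325.

Solara receives Band G.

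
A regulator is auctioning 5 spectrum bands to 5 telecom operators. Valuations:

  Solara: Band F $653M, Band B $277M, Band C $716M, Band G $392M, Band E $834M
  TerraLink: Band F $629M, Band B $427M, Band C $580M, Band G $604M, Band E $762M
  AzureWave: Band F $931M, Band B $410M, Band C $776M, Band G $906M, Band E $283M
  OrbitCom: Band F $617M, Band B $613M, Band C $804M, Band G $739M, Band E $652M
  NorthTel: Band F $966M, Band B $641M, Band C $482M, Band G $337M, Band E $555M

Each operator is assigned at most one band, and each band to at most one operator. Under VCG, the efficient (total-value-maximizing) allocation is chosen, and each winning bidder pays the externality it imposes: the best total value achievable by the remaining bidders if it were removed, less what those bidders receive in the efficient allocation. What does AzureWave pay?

Efficient allocation: Solara→Band C ($716M), TerraLink→Band E ($762M), AzureWave→Band G ($906M), OrbitCom→Band B ($613M), NorthTel→Band F ($966M); total welfare W = $3963M.
AzureWave receives Band G at value $906M, so the others get W − 906 = $3057M.
Without AzureWave: best allocation of the remaining 4 bidders over all 5 bands is Solara→Band E ($834M), TerraLink→Band G ($604M), OrbitCom→Band C ($804M), NorthTel→Band F ($966M), total $3208M.
VCG payment = (others' best without AzureWave) − (others' welfare with AzureWave) = 3208 − 3057 = $151M.

AzureWave pays $151M.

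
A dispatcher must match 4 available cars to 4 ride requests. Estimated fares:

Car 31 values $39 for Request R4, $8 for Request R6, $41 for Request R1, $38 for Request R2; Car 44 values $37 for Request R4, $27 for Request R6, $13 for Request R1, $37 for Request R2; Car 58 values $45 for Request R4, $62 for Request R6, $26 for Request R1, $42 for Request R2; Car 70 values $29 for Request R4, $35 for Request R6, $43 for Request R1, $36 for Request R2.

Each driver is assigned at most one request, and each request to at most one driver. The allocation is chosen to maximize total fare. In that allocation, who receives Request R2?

Treat this as an assignment problem: match each driver to one request.
Optimal: Car 31→Request R4 ($39), Car 44→Request R2 ($37), Car 58→Request R6 ($62), Car 70→Request R1 ($43) — total 39+37+62+43 = $181.
Column-greedy (each request in turn goes to its best remaining driver) gives $158, worse by 23.
Next-best assignment: Car 31→Request R2, Car 44→Request R4, Car 58→Request R6, Car 70→Request R1 = $180.
Checked against all permutations: $181 is optimal.
Car 44's own top request is Request R4 ($37), but forcing Car 44→Request R4 and reassigning the rest optimally gives only $180 — worse by 1.

Car 44 receives Request R2.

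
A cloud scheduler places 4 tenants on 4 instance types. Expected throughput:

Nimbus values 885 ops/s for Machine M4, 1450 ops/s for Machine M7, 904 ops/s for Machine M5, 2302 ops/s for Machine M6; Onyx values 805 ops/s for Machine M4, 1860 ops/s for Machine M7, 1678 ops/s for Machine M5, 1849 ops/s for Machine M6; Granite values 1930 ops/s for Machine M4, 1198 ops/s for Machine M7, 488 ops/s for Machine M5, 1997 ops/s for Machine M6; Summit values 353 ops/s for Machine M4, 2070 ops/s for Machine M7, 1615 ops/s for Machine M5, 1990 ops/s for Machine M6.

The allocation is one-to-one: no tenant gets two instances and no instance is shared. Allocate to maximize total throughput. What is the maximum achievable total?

This is the linear assignment problem.
Optimal: Nimbus→Machine M6 (2302 ops/s), Onyx→Machine M5 (1678 ops/s), Granite→Machine M4 (1930 ops/s), Summit→Machine M7 (2070 ops/s) — total 2302+1678+1930+2070 = 7980 ops/s.
Row-greedy (each tenant in turn takes its best remaining instance) gives 7707 ops/s, worse by 273.
Next-best assignment: Nimbus→Machine M6, Onyx→Machine M7, Granite→Machine M4, Summit→Machine M5 = 7707 ops/s.

Max total: 7980 ops/s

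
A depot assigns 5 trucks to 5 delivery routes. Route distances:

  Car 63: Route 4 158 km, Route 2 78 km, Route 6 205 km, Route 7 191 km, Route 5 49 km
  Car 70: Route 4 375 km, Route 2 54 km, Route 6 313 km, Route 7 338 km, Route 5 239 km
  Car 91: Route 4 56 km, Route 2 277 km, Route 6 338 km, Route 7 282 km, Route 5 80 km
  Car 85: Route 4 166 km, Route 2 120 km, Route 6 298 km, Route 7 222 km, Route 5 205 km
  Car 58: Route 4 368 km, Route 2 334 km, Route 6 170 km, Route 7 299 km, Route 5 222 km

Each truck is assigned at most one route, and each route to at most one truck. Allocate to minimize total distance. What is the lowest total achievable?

Optimal: Car 63→Route 5 (49 km), Car 70→Route 2 (54 km), Car 91→Route 4 (56 km), Car 85→Route 7 (222 km), Car 58→Route 6 (170 km) — total 49+54+56+222+170 = 551 km.
Column-greedy (each route in turn goes to its cheapest remaining truck) gives 676 km, worse by 125.
Next-best assignment: Car 63→Route 7, Car 70→Route 2, Car 91→Route 5, Car 85→Route 4, Car 58→Route 6 = 661 km.

Min total: 551 km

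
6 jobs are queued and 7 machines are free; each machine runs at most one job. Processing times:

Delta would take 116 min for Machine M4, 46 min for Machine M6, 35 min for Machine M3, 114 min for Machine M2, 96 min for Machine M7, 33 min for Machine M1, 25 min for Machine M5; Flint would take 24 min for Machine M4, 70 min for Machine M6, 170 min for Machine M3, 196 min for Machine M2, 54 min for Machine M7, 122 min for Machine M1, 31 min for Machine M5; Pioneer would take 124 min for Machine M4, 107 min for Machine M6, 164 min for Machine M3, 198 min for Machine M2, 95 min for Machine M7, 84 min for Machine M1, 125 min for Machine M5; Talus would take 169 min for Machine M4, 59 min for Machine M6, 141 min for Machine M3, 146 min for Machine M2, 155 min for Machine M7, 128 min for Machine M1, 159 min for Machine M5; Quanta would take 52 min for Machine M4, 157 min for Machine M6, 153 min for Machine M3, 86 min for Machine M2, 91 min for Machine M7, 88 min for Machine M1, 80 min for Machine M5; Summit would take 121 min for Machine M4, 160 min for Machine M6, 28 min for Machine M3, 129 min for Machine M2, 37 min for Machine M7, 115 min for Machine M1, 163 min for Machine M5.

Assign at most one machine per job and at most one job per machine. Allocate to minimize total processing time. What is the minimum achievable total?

This is the linear assignment problem.
Optimal: Delta→Machine M3 (35 min), Flint→Machine M5 (31 min), Pioneer→Machine M1 (84 min), Talus→Machine M6 (59 min), Quanta→Machine M4 (52 min), Summit→Machine M7 (37 min) — total 35+31+84+59+52+37 = 298 min.
Min-entry greedy (repeatedly take the single cheapest remaining cell) gives 306 min, worse by 8.
No other one-to-one assignment undercuts 298 min.

Min total: 298 min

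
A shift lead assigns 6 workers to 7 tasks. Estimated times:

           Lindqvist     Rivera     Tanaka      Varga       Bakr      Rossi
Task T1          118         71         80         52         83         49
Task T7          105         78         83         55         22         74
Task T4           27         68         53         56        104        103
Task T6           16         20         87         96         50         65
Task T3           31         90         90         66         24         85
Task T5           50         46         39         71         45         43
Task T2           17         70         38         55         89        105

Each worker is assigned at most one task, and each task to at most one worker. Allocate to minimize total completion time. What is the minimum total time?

Optimal: Lindqvist→Task T4 (27 min), Rivera→Task T6 (20 min), Tanaka→Task T2 (38 min), Varga→Task T1 (52 min), Bakr→Task T7 (22 min), Rossi→Task T5 (43 min) — total 27+20+38+52+22+43 = 202 min.
Min-entry greedy (repeatedly take the single cheapest remaining cell) gives 239 min, worse by 37.
Swapping Varga↔Bakr (Varga→Task T7 55 min, Bakr→Task T1 83 min) adds 64.

Min total: 202 min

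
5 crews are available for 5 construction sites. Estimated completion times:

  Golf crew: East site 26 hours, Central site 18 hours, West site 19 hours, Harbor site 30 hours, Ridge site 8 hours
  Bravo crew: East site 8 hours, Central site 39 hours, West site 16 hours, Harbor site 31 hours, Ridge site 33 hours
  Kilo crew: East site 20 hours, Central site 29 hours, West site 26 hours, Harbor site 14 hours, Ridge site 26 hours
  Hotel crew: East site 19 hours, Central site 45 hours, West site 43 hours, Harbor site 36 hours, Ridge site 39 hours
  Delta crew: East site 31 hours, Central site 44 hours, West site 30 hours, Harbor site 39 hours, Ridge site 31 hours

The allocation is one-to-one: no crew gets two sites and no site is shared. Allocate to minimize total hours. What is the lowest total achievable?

Minimum total: 98 hours

Optimal: Golf crew→Central site (18 hours), Bravo crew→West site (16 hours), Kilo crew→Harbor site (14 hours), Hotel crew→East site (19 hours), Delta crew→Ridge site (31 hours) — total 18+16+14+19+31 = 98 hours.
Column-greedy (each site in turn goes to its cheapest remaining crew) gives 119 hours, worse by 21.
Next-best assignment: Golf crew→Ridge site, Bravo crew→West site, Kilo crew→Harbor site, Hotel crew→East site, Delta crew→Central site = 101 hours.
Every other assignment is strictly worse.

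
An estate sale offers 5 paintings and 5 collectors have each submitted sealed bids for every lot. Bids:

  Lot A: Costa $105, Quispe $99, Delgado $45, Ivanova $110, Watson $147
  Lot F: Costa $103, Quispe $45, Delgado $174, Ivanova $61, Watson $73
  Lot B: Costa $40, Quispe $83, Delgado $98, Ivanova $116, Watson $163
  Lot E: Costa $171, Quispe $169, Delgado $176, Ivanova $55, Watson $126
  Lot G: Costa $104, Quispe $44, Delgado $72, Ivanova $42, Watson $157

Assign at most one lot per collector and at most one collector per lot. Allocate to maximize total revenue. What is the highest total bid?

Max total: $721

Treat this as an assignment problem: match each collector to one lot.
Optimal: Costa→Lot A ($105), Quispe→Lot E ($169), Delgado→Lot F ($174), Ivanova→Lot B ($116), Watson→Lot G ($157) — total 105+169+174+116+157 = $721.
Row-greedy (each collector in turn takes its best remaining lot) gives $717, worse by 4.
Next-best assignment: Costa→Lot G, Quispe→Lot E, Delgado→Lot F, Ivanova→Lot A, Watson→Lot B = $720.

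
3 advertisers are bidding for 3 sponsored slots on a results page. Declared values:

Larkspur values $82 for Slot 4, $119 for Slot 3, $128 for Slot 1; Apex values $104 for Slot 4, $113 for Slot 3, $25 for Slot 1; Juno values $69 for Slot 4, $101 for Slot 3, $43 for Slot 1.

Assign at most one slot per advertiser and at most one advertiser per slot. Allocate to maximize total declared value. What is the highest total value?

Optimal: Larkspur→Slot 1 ($128), Apex→Slot 4 ($104), Juno→Slot 3 ($101) — total 128+104+101 = $333.
Row-greedy (each advertiser in turn takes its best remaining slot) gives $310, worse by 23.
Swapping Apex↔Larkspur (Apex→Slot 1 $25, Larkspur→Slot 4 $82) loses 125.
Checked against all permutations: $333 is optimal.

Maximum total: $333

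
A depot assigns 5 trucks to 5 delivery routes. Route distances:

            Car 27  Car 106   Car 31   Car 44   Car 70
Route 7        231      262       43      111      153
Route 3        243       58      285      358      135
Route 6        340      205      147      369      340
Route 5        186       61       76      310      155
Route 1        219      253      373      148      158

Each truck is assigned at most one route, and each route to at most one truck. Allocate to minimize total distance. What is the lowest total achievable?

Min total: 660 km

Optimal: Car 27→Route 5 (186 km), Car 106→Route 3 (58 km), Car 31→Route 6 (147 km), Car 44→Route 7 (111 km), Car 70→Route 1 (158 km) — total 186+58+147+111+158 = 660 km.
Column-greedy (each route in turn goes to its cheapest remaining truck) gives 744 km, worse by 84.
Next-best assignment: Car 27→Route 1, Car 106→Route 5, Car 31→Route 6, Car 44→Route 7, Car 70→Route 3 = 673 km.
Swapping Car 70↔Car 27 (Car 70→Route 5 155 km, Car 27→Route 1 219 km) adds 30.
No other one-to-one assignment undercuts 660 km.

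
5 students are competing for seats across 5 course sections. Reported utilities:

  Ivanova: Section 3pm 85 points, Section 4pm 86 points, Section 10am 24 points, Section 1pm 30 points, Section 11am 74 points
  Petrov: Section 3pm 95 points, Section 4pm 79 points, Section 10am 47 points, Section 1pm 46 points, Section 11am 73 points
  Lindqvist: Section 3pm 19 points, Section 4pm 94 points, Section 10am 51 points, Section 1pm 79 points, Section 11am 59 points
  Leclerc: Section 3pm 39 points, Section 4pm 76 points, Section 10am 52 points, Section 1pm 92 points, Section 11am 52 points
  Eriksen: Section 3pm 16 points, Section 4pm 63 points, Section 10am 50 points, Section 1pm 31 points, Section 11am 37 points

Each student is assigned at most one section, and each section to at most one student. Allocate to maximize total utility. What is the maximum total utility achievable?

Maximum total: 405 points

Treat this as an assignment problem: match each student to one section.
Optimal: Ivanova→Section 11am (74 points), Petrov→Section 3pm (95 points), Lindqvist→Section 4pm (94 points), Leclerc→Section 1pm (92 points), Eriksen→Section 10am (50 points) — total 74+95+94+92+50 = 405 points.
Row-greedy (each student in turn takes its best remaining section) gives 349 points, worse by 56.
Next-best assignment: Ivanova→Section 3pm, Petrov→Section 11am, Lindqvist→Section 4pm, Leclerc→Section 1pm, Eriksen→Section 10am = 394 points.
Every other assignment is strictly worse.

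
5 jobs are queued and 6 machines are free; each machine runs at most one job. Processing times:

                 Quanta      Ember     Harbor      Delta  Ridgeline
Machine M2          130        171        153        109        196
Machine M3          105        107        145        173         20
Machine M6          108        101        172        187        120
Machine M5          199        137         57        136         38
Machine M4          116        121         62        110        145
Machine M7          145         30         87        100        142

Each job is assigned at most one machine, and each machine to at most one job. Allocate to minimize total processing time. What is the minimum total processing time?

This is a one-to-one assignment (minimum-cost bipartite matching).
Optimal: Quanta→Machine M6 (108 min), Ember→Machine M7 (30 min), Harbor→Machine M5 (57 min), Delta→Machine M2 (109 min), Ridgeline→Machine M3 (20 min) — total 108+30+57+109+20 = 324 min.
Column-greedy (each machine in turn goes to its cheapest remaining job) gives 403 min, worse by 79.
Next-best assignment: Quanta→Machine M6, Ember→Machine M7, Harbor→Machine M5, Delta→Machine M4, Ridgeline→Machine M3 = 325 min.

Min total: 324 min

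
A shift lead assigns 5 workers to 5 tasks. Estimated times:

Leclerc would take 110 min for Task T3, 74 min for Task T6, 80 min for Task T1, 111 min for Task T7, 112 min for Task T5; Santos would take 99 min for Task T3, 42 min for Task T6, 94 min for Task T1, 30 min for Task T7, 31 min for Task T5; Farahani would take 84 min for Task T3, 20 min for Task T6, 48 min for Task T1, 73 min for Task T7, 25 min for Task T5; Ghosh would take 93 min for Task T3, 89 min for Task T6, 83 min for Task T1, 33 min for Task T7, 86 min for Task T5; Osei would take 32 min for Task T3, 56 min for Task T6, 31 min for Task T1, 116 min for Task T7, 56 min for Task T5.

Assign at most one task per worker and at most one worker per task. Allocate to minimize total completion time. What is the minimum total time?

Optimal: Leclerc→Task T1 (80 min), Santos→Task T5 (31 min), Farahani→Task T6 (20 min), Ghosh→Task T7 (33 min), Osei→Task T3 (32 min) — total 80+31+20+33+32 = 196 min.

Min total: 196 min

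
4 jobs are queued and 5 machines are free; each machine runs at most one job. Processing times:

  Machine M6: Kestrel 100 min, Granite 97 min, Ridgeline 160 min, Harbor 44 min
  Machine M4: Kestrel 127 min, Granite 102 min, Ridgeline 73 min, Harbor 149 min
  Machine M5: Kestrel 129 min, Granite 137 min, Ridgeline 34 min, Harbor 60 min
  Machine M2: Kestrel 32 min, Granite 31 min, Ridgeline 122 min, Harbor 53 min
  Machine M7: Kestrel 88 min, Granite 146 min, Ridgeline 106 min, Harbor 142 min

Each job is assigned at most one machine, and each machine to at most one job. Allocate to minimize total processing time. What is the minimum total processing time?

Min total: 197 min

Optimal: Kestrel→Machine M7 (88 min), Granite→Machine M2 (31 min), Ridgeline→Machine M5 (34 min), Harbor→Machine M6 (44 min) — total 88+31+34+44 = 197 min.
Column-greedy (each machine in turn goes to its cheapest remaining job) gives 277 min, worse by 80.
Swapping Ridgeline↔Harbor (Ridgeline→Machine M6 160 min, Harbor→Machine M5 60 min) adds 142.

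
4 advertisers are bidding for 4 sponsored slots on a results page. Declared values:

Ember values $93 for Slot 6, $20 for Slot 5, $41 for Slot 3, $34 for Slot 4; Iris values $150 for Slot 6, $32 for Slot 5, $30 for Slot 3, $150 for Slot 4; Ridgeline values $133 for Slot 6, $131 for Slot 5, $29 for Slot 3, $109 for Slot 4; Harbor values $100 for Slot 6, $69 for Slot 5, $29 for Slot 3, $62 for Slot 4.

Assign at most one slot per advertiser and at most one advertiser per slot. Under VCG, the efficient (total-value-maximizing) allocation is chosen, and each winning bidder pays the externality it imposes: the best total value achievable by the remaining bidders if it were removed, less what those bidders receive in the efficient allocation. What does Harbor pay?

Efficient allocation: Ember→Slot 3 ($41), Iris→Slot 4 ($150), Ridgeline→Slot 5 ($131), Harbor→Slot 6 ($100); total welfare W = $422.
Harbor receives Slot 6 at value $100, so the others get W − 100 = $322.
Without Harbor: best allocation of the remaining 3 bidders over all 4 slots is Ember→Slot 6 ($93), Iris→Slot 4 ($150), Ridgeline→Slot 5 ($131), total $374.
VCG payment = (others' best without Harbor) − (others' welfare with Harbor) = 374 − 322 = $52.

Harbor pays $52.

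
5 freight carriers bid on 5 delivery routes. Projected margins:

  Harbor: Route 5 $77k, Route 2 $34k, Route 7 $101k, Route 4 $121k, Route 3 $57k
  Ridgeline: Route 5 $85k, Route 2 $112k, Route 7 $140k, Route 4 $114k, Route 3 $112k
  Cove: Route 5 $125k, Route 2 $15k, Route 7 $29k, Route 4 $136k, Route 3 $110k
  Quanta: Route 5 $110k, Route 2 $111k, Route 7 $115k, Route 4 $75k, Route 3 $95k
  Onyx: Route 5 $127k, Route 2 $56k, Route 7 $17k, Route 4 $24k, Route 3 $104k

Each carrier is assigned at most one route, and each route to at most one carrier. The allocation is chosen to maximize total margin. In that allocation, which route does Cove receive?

Cove receives Route 3.

Optimal: Harbor→Route 4 ($121k), Ridgeline→Route 7 ($140k), Cove→Route 3 ($110k), Quanta→Route 2 ($111k), Onyx→Route 5 ($127k) — total 121+140+110+111+127 = $609k.
Column-greedy (each route in turn goes to its best remaining carrier) gives $547k, worse by 62.
No other one-to-one assignment exceeds $609k.
Cove's own top route is Route 4 ($136k), but forcing Cove→Route 4 and reassigning the rest optimally gives only $587k — worse by 22.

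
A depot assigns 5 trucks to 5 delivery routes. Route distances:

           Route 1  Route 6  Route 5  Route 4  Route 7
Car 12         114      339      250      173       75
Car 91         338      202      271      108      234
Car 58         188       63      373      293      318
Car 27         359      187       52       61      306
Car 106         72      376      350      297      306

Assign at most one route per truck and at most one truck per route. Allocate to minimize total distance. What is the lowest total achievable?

Treat this as an assignment problem: match each truck to one route.
Optimal: Car 12→Route 7 (75 km), Car 91→Route 4 (108 km), Car 58→Route 6 (63 km), Car 27→Route 5 (52 km), Car 106→Route 1 (72 km) — total 75+108+63+52+72 = 370 km.

Min total: 370 km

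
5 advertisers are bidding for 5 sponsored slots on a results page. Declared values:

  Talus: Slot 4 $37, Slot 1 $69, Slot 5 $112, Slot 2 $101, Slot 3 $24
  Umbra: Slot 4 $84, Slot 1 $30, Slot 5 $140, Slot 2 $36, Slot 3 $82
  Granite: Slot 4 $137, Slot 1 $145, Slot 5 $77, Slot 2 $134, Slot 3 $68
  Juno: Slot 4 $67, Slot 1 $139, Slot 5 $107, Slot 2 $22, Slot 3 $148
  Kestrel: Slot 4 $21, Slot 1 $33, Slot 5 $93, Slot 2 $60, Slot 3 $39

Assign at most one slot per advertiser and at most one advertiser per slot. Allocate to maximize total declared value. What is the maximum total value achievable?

Optimal: Talus→Slot 2 ($101), Umbra→Slot 4 ($84), Granite→Slot 1 ($145), Juno→Slot 3 ($148), Kestrel→Slot 5 ($93) — total 101+84+145+148+93 = $571.
Max-entry greedy (repeatedly take the single best remaining cell) gives $555, worse by 16.
Next-best assignment: Talus→Slot 2, Umbra→Slot 5, Granite→Slot 4, Juno→Slot 3, Kestrel→Slot 1 = $559.

Max total: $571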